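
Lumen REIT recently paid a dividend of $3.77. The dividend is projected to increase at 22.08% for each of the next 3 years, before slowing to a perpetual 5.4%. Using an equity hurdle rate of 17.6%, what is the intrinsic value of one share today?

$48.63

Two-stage DDM. Project D₁…D_3 at 0.2208, terminal growth 0.054, discount at r = 0.176.
D_1 = 4.6024
D_2 = 5.6186
D_3 = 6.8592
Terminal value at t=3: TV = D_4/(r−g) = 7.2296/(0.176−0.054) = 59.2592
P₀ = 4.6024/(1+0.176)^1 + 5.6186/(1+0.176)^2 + 6.8592/(1+0.176)^3 + 59.2592/(1+0.176)^3 = 48.6301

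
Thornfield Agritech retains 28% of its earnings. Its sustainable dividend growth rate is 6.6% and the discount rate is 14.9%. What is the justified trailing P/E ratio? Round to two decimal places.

Payout ratio b = 1 − 0.28 = 0.72.
Justified trailing P/E = b(1+g)/(r−g) = 0.72×(1+0.066)/(0.149−0.066) = 9.2472

9.25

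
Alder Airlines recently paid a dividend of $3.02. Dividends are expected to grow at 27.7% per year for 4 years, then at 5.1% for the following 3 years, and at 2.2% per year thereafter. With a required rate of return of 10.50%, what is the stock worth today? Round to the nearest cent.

$89.27

Three-stage DDM. Project D₁…D_7; terminal Gordon value at t=7 with g = 0.022; discount at r = 0.105.
D_1 = 3.8565
D_2 = 4.9248
D_3 = 6.2890
D_4 = 8.0310
D_5 = 8.4406
D_6 = 8.8711
D_7 = 9.3235
TV_7 = 9.5286/(0.105−0.022) = 114.8025
P₀ = Σ Dₜ/(1+r)ᵗ + TV_7/(1+r)^7 = 89.2737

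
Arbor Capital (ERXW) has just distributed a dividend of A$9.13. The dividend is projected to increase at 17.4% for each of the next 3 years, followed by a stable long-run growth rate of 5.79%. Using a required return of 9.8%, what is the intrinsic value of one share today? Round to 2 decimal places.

A$325.78

Two-stage DDM. Project D₁…D_3 at 0.174, terminal growth 0.0579, discount at r = 0.098.
D_1 = 10.7186
D_2 = 12.5837
D_3 = 14.7732
Terminal value at t=3: TV = D_4/(r−g) = 15.6286/(0.098−0.0579) = 389.7403
P₀ = 10.7186/(1+0.098)^1 + 12.5837/(1+0.098)^2 + 14.7732/(1+0.098)^3 + 389.7403/(1+0.098)^3 = 325.7804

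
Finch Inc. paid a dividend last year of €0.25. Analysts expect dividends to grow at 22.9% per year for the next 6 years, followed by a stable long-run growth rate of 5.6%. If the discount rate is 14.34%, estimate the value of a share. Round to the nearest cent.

Two-stage DDM. Project D₁…D_6 at 0.229, terminal growth 0.056, discount at r = 0.1434.
D_1 = 0.3073
D_2 = 0.3776
D_3 = 0.4641
D_4 = 0.5704
D_5 = 0.7010
D_6 = 0.8615
Terminal value at t=6: TV = D_7/(r−g) = 0.9097/(0.1434−0.056) = 10.4089
P₀ = 0.3073/(1+0.1434)^1 + 0.3776/(1+0.1434)^2 + 0.4641/(1+0.1434)^3 + 0.5704/(1+0.1434)^4 + 0.7010/(1+0.1434)^5 + 0.8615/(1+0.1434)^6 + 10.4089/(1+0.1434)^6 = 6.6041

€6.60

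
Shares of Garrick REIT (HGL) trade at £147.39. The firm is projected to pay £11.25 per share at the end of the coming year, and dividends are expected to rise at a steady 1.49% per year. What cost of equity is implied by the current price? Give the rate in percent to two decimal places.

9.12%

Rearranging the constant-growth DDM: r = D₁/P₀ + g.
r = 11.2500 / 147.39 + 0.0149 = 0.07633 + 0.0149 = 0.09123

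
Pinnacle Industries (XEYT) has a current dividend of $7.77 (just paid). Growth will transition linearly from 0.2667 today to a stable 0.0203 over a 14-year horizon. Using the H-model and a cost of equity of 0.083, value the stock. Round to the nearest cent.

$340.18

H-model: P₀ = D₀[(1+g_L) + H(g_S−g_L)]/(r−g_L), with H = 14/2 = 7.
P₀ = 7.77 × [(1+0.0203) + 7×(0.2667−0.0203)] / (0.083−0.0203)
   = 7.77 × 2.7451 / 0.0627 = 340.1822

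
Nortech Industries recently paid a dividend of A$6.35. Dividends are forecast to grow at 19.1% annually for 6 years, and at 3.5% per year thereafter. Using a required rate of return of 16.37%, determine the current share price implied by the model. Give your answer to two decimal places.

Two-stage DDM. Project D₁…D_6 at 0.191, terminal growth 0.035, discount at r = 0.1637.
D_1 = 7.5629
D_2 = 9.0074
D_3 = 10.7278
D_4 = 12.7768
D_5 = 15.2171
D_6 = 18.1236
Terminal value at t=6: TV = D_7/(r−g) = 18.7579/(0.1637−0.035) = 145.7492
P₀ = 7.5629/(1+0.1637)^1 + 9.0074/(1+0.1637)^2 + 10.7278/(1+0.1637)^3 + 12.7768/(1+0.1637)^4 + 15.2171/(1+0.1637)^5 + 18.1236/(1+0.1637)^6 + 145.7492/(1+0.1637)^6 = 100.0430

A$100.04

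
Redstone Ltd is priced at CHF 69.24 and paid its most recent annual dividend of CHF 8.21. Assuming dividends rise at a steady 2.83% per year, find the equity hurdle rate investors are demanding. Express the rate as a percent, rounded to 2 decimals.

Rearranging the constant-growth DDM: r = D₁/P₀ + g.
D₁ = 8.21 × (1 + 0.0283) = 8.4423.
r = 8.4423 / 69.24 + 0.0283 = 0.12193 + 0.0283 = 0.15023

15.02%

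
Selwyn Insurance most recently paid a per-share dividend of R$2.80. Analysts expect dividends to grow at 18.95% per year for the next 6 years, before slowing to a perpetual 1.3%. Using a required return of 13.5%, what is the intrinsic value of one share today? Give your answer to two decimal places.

R$50.67

Two-stage DDM. Project D₁…D_6 at 0.1895, terminal growth 0.013, discount at r = 0.135.
D_1 = 3.3306
D_2 = 3.9617
D_3 = 4.7125
D_4 = 5.6055
D_5 = 6.6678
D_6 = 7.9313
Terminal value at t=6: TV = D_7/(r−g) = 8.0344/(0.135−0.013) = 65.8558
P₀ = 3.3306/(1+0.135)^1 + 3.9617/(1+0.135)^2 + 4.7125/(1+0.135)^3 + 5.6055/(1+0.135)^4 + 6.6678/(1+0.135)^5 + 7.9313/(1+0.135)^6 + 65.8558/(1+0.135)^6 = 50.6654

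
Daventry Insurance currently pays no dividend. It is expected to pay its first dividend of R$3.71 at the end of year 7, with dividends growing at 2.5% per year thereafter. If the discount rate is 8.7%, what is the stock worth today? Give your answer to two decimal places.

Deferred-dividend DDM. At t=6 the remaining stream is a growing perpetuity with first payment D_7 = 3.71.
V_6 = D_7/(r−g) = 3.71/(0.087−0.025) = 59.8387
P₀ = V_6/(1+r)^6 = 59.8387/(1+0.087)^6 = 36.2748

R$36.27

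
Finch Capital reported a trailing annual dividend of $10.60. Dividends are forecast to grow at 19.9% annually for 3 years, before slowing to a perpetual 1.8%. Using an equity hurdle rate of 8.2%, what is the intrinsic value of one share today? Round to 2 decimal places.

$268.62

Two-stage DDM. Project D₁…D_3 at 0.199, terminal growth 0.018, discount at r = 0.082.
D_1 = 12.7094
D_2 = 15.2386
D_3 = 18.2710
Terminal value at t=3: TV = D_4/(r−g) = 18.5999/(0.082−0.018) = 290.6238
P₀ = 12.7094/(1+0.082)^1 + 15.2386/(1+0.082)^2 + 18.2710/(1+0.082)^3 + 290.6238/(1+0.082)^3 = 268.6160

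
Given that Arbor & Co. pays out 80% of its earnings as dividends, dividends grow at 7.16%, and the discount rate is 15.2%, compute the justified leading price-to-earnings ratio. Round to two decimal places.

9.95

Justified leading P/E = b/(r−g) = 0.80/(0.152−0.0716) = 9.9502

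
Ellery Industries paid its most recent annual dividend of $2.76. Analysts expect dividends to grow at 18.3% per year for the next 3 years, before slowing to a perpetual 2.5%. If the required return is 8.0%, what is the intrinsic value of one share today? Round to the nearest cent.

$77.56

Two-stage DDM. Project D₁…D_3 at 0.183, terminal growth 0.025, discount at r = 0.08.
D_1 = 3.2651
D_2 = 3.8626
D_3 = 4.5694
Terminal value at t=3: TV = D_4/(r−g) = 4.6837/(0.08−0.025) = 85.1578
P₀ = 3.2651/(1+0.08)^1 + 3.8626/(1+0.08)^2 + 4.5694/(1+0.08)^3 + 85.1578/(1+0.08)^3 = 77.5632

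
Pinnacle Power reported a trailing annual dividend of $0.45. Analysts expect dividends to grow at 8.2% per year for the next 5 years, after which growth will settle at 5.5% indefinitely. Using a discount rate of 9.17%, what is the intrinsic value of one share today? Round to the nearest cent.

$14.56

Two-stage DDM. Project D₁…D_5 at 0.082, terminal growth 0.055, discount at r = 0.0917.
D_1 = 0.4869
D_2 = 0.5268
D_3 = 0.5700
D_4 = 0.6168
D_5 = 0.6673
Terminal value at t=5: TV = D_6/(r−g) = 0.7040/(0.0917−0.055) = 19.1838
P₀ = 0.4869/(1+0.0917)^1 + 0.5268/(1+0.0917)^2 + 0.5700/(1+0.0917)^3 + 0.6168/(1+0.0917)^4 + 0.6673/(1+0.0917)^5 + 19.1838/(1+0.0917)^5 = 14.5621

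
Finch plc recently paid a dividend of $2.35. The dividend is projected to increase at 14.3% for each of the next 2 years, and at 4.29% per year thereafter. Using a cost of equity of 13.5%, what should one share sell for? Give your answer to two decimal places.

$31.74

Two-stage DDM. Project D₁…D_2 at 0.143, terminal growth 0.0429, discount at r = 0.135.
D_1 = 2.6861
D_2 = 3.0702
Terminal value at t=2: TV = D_3/(r−g) = 3.2019/(0.135−0.0429) = 34.7651
P₀ = 2.6861/(1+0.135)^1 + 3.0702/(1+0.135)^2 + 34.7651/(1+0.135)^2 = 31.7366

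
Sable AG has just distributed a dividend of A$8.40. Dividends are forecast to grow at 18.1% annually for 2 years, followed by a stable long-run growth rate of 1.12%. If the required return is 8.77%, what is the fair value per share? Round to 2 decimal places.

A$149.92

Two-stage DDM. Project D₁…D_2 at 0.181, terminal growth 0.0112, discount at r = 0.0877.
D_1 = 9.9204
D_2 = 11.7160
Terminal value at t=2: TV = D_3/(r−g) = 11.8472/(0.0877−0.0112) = 154.8655
P₀ = 9.9204/(1+0.0877)^1 + 11.7160/(1+0.0877)^2 + 154.8655/(1+0.0877)^2 = 149.9224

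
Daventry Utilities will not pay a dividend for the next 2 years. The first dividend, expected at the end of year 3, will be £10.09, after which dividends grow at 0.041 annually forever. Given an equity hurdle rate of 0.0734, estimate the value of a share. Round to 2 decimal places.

Deferred-dividend DDM. At t=2 the remaining stream is a growing perpetuity with first payment D_3 = 10.09.
V_2 = D_3/(r−g) = 10.09/(0.0734−0.041) = 311.4198
P₀ = V_2/(1+r)^2 = 311.4198/(1+0.0734)^2 = 270.2856

£270.29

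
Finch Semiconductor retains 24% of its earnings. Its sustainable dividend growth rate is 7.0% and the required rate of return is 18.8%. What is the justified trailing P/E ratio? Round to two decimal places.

6.89

Payout ratio b = 1 − 0.24 = 0.76.
Justified trailing P/E = b(1+g)/(r−g) = 0.76×(1+0.07)/(0.188−0.07) = 6.8915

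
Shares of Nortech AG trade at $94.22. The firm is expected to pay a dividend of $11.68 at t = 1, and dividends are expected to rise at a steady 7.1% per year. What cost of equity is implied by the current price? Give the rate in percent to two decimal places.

Rearranging the constant-growth DDM: r = D₁/P₀ + g.
r = 11.6800 / 94.22 + 0.071 = 0.12397 + 0.071 = 0.19497

19.50%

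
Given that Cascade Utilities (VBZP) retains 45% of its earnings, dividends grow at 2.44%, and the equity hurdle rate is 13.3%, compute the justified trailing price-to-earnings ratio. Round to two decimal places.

5.19

Payout ratio b = 1 − 0.45 = 0.55.
Justified trailing P/E = b(1+g)/(r−g) = 0.55×(1+0.0244)/(0.133−0.0244) = 5.1880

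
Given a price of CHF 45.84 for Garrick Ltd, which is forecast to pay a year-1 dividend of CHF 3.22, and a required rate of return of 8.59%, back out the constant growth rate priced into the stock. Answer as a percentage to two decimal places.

From P₀ = D₁/(r − g), the implied growth is g = r − D₁/P₀.
g = 0.0859 − 3.22/45.84 = 0.0859 − 0.07024 = 0.01566

1.57%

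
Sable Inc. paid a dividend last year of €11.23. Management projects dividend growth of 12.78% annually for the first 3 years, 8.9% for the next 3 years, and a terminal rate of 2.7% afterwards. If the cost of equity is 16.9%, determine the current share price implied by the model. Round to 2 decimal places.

Three-stage DDM. Project D₁…D_6; terminal Gordon value at t=6 with g = 0.027; discount at r = 0.169.
D_1 = 12.6652
D_2 = 14.2838
D_3 = 16.1093
D_4 = 17.5430
D_5 = 19.1043
D_6 = 20.8046
TV_6 = 21.3663/(0.169−0.027) = 150.4672
P₀ = Σ Dₜ/(1+r)ᵗ + TV_6/(1+r)^6 = 116.6273

€116.63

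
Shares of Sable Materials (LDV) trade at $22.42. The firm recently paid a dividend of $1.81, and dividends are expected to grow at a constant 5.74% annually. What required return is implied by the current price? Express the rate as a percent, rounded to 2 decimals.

14.28%

Rearranging the constant-growth DDM: r = D₁/P₀ + g.
D₁ = 1.81 × (1 + 0.0574) = 1.9139.
r = 1.9139 / 22.42 + 0.0574 = 0.08537 + 0.0574 = 0.14277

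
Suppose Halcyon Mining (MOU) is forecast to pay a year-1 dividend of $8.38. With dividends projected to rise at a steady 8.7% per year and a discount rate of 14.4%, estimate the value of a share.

Gordon growth model: P₀ = D₁/(r − g), with D₁ = 8.38 given directly.
P₀ = 8.3800 / (0.144 − 0.087) = 8.3800 / 0.057 = 147.0175

$147.02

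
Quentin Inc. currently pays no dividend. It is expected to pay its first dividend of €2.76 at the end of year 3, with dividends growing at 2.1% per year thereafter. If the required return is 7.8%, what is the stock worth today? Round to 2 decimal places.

Deferred-dividend DDM. At t=2 the remaining stream is a growing perpetuity with first payment D_3 = 2.76.
V_2 = D_3/(r−g) = 2.76/(0.078−0.021) = 48.4211
P₀ = V_2/(1+r)^2 = 48.4211/(1+0.078)^2 = 41.6674

€41.67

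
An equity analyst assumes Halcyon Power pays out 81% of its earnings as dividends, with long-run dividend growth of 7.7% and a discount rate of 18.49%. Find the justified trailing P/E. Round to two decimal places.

8.08

Justified trailing P/E = b(1+g)/(r−g) = 0.81×(1+0.077)/(0.1849−0.077) = 8.0850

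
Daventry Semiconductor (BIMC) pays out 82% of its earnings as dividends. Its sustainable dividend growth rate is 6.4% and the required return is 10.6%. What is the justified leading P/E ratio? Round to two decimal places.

19.52

Justified leading P/E = b/(r−g) = 0.82/(0.106−0.064) = 19.5238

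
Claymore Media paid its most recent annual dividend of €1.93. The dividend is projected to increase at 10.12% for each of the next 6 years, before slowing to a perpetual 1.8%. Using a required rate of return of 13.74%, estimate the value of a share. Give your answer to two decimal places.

€23.91

Two-stage DDM. Project D₁…D_6 at 0.1012, terminal growth 0.018, discount at r = 0.1374.
D_1 = 2.1253
D_2 = 2.3404
D_3 = 2.5772
D_4 = 2.8381
D_5 = 3.1253
D_6 = 3.4416
Terminal value at t=6: TV = D_7/(r−g) = 3.5035/(0.1374−0.018) = 29.3426
P₀ = 2.1253/(1+0.1374)^1 + 2.3404/(1+0.1374)^2 + 2.5772/(1+0.1374)^3 + 2.8381/(1+0.1374)^4 + 3.1253/(1+0.1374)^5 + 3.4416/(1+0.1374)^6 + 29.3426/(1+0.1374)^6 = 23.9088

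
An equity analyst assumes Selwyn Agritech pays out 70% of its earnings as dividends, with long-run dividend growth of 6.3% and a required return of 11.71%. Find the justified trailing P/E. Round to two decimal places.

13.75

Justified trailing P/E = b(1+g)/(r−g) = 0.70×(1+0.063)/(0.1171−0.063) = 13.7542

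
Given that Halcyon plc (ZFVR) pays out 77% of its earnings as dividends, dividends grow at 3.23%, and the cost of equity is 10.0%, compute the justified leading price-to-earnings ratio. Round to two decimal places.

11.37

Justified leading P/E = b/(r−g) = 0.77/(0.1−0.0323) = 11.3737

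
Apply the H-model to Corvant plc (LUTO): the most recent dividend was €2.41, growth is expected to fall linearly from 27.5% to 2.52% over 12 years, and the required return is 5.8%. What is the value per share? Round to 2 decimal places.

H-model: P₀ = D₀[(1+g_L) + H(g_S−g_L)]/(r−g_L), with H = 12/2 = 6.
P₀ = 2.41 × [(1+0.0252) + 6×(0.275−0.0252)] / (0.058−0.0252)
   = 2.41 × 2.5240 / 0.0328 = 185.4524

€185.45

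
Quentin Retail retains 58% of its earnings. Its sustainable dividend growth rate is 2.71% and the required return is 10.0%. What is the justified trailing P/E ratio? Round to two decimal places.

Payout ratio b = 1 − 0.58 = 0.42.
Justified trailing P/E = b(1+g)/(r−g) = 0.42×(1+0.0271)/(0.1−0.0271) = 5.9174

5.92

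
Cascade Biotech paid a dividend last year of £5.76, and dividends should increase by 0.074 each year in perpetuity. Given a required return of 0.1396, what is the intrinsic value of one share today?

£94.30

Gordon growth model: P₀ = D₁/(r − g). D₁ = 5.76 × (1 + 0.074) = 6.1862.
P₀ = 6.1862 / (0.1396 − 0.074) = 6.1862 / 0.0656 = 94.3024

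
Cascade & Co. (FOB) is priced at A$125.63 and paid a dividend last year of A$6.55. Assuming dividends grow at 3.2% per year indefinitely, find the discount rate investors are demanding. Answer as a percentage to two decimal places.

Rearranging the constant-growth DDM: r = D₁/P₀ + g.
D₁ = 6.55 × (1 + 0.032) = 6.7596.
r = 6.7596 / 125.63 + 0.032 = 0.05381 + 0.032 = 0.08581

8.58%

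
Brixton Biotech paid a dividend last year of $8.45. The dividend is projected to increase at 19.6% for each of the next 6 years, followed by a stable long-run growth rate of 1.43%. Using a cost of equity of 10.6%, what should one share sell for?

$216.72

Two-stage DDM. Project D₁…D_6 at 0.196, terminal growth 0.0143, discount at r = 0.106.
D_1 = 10.1062
D_2 = 12.0870
D_3 = 14.4561
D_4 = 17.2895
D_5 = 20.6782
D_6 = 24.7311
Terminal value at t=6: TV = D_7/(r−g) = 25.0848/(0.106−0.0143) = 273.5526
P₀ = 10.1062/(1+0.106)^1 + 12.0870/(1+0.106)^2 + 14.4561/(1+0.106)^3 + 17.2895/(1+0.106)^4 + 20.6782/(1+0.106)^5 + 24.7311/(1+0.106)^6 + 273.5526/(1+0.106)^6 = 216.7205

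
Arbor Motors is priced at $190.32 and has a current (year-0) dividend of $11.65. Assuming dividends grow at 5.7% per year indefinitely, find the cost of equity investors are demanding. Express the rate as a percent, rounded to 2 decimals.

Rearranging the constant-growth DDM: r = D₁/P₀ + g.
D₁ = 11.65 × (1 + 0.057) = 12.3140.
r = 12.3140 / 190.32 + 0.057 = 0.06470 + 0.057 = 0.12170

12.17%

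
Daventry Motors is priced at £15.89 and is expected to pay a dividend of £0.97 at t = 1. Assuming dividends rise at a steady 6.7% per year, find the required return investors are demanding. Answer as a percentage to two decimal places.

Rearranging the constant-growth DDM: r = D₁/P₀ + g.
r = 0.9700 / 15.89 + 0.067 = 0.06104 + 0.067 = 0.12804

12.80%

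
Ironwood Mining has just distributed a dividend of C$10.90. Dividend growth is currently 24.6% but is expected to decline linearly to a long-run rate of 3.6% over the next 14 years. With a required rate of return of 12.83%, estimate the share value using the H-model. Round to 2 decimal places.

C$295.94

H-model: P₀ = D₀[(1+g_L) + H(g_S−g_L)]/(r−g_L), with H = 14/2 = 7.
P₀ = 10.90 × [(1+0.036) + 7×(0.246−0.036)] / (0.1283−0.036)
   = 10.90 × 2.5060 / 0.0923 = 295.9415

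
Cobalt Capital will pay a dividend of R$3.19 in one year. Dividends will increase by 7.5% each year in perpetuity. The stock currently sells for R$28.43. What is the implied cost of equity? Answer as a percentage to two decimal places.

18.72%

Rearranging the constant-growth DDM: r = D₁/P₀ + g.
r = 3.1900 / 28.43 + 0.075 = 0.11221 + 0.075 = 0.18721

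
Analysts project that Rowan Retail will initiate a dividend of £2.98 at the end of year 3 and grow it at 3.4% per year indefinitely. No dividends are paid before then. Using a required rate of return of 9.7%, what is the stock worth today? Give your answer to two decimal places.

Deferred-dividend DDM. At t=2 the remaining stream is a growing perpetuity with first payment D_3 = 2.98.
V_2 = D_3/(r−g) = 2.98/(0.097−0.034) = 47.3016
P₀ = V_2/(1+r)^2 = 47.3016/(1+0.097)^2 = 39.3063

£39.31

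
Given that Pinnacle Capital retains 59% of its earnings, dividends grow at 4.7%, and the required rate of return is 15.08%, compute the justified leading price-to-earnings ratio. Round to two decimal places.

3.95

Payout ratio b = 1 − 0.59 = 0.41.
Justified leading P/E = b/(r−g) = 0.41/(0.1508−0.047) = 3.9499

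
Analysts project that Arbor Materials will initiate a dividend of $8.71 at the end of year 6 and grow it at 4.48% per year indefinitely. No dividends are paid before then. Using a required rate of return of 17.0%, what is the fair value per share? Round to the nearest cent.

$31.73

Deferred-dividend DDM. At t=5 the remaining stream is a growing perpetuity with first payment D_6 = 8.71.
V_5 = D_6/(r−g) = 8.71/(0.17−0.0448) = 69.5687
P₀ = V_5/(1+r)^5 = 69.5687/(1+0.17)^5 = 31.7311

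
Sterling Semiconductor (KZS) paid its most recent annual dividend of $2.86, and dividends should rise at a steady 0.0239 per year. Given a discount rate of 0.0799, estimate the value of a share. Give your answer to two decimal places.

Gordon growth model: P₀ = D₁/(r − g). D₁ = 2.86 × (1 + 0.0239) = 2.9284.
P₀ = 2.9284 / (0.0799 − 0.0239) = 2.9284 / 0.056 = 52.2920

$52.29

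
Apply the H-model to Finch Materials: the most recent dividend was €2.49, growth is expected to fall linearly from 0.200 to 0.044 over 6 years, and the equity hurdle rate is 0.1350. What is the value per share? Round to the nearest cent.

€41.37

H-model: P₀ = D₀[(1+g_L) + H(g_S−g_L)]/(r−g_L), with H = 6/2 = 3.
P₀ = 2.49 × [(1+0.044) + 3×(0.2−0.044)] / (0.135−0.044)
   = 2.49 × 1.5120 / 0.091 = 41.3723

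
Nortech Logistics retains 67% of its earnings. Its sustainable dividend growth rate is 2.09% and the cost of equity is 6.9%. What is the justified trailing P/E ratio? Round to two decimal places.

7.00

Payout ratio b = 1 − 0.67 = 0.33.
Justified trailing P/E = b(1+g)/(r−g) = 0.33×(1+0.0209)/(0.069−0.0209) = 7.0041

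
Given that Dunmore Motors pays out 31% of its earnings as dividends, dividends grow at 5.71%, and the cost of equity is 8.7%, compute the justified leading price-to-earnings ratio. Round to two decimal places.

Justified leading P/E = b/(r−g) = 0.31/(0.087−0.0571) = 10.3679

10.37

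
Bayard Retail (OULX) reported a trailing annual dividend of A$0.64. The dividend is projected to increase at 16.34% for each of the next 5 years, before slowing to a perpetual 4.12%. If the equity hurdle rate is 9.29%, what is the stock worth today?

Two-stage DDM. Project D₁…D_5 at 0.1634, terminal growth 0.0412, discount at r = 0.0929.
D_1 = 0.7446
D_2 = 0.8662
D_3 = 1.0078
D_4 = 1.1725
D_5 = 1.3640
Terminal value at t=5: TV = D_6/(r−g) = 1.4202/(0.0929−0.0412) = 27.4706
P₀ = 0.7446/(1+0.0929)^1 + 0.8662/(1+0.0929)^2 + 1.0078/(1+0.0929)^3 + 1.1725/(1+0.0929)^4 + 1.3640/(1+0.0929)^5 + 27.4706/(1+0.0929)^5 = 21.4936

A$21.49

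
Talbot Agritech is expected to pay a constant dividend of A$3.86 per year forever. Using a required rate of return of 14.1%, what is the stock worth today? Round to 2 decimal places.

Zero-growth DDM (perpetuity): P₀ = D/r = 3.86 / 0.141 = 27.3759

A$27.38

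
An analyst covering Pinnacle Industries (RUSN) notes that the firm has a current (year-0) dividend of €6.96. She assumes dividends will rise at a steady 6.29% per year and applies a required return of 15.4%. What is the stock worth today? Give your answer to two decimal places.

€81.21

Gordon growth model: P₀ = D₁/(r − g). D₁ = 6.96 × (1 + 0.0629) = 7.3978.
P₀ = 7.3978 / (0.154 − 0.0629) = 7.3978 / 0.0911 = 81.2051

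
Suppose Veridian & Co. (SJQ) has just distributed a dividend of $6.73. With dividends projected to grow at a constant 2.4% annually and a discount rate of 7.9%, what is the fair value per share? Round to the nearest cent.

Gordon growth model: P₀ = D₁/(r − g). D₁ = 6.73 × (1 + 0.024) = 6.8915.
P₀ = 6.8915 / (0.079 − 0.024) = 6.8915 / 0.055 = 125.3004

$125.30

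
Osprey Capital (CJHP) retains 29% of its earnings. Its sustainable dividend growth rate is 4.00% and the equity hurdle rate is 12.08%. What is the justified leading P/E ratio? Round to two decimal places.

Payout ratio b = 1 − 0.29 = 0.71.
Justified leading P/E = b/(r−g) = 0.71/(0.1208−0.04) = 8.7871

8.79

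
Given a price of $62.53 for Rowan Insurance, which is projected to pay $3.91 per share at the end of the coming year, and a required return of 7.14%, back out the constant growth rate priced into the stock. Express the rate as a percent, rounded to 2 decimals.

From P₀ = D₁/(r − g), the implied growth is g = r − D₁/P₀.
g = 0.0714 − 3.91/62.53 = 0.0714 − 0.06253 = 0.00887

0.89%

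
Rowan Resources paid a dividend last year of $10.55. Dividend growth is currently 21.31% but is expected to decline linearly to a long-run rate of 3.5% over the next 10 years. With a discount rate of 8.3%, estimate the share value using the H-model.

$423.21

H-model: P₀ = D₀[(1+g_L) + H(g_S−g_L)]/(r−g_L), with H = 10/2 = 5.
P₀ = 10.55 × [(1+0.035) + 5×(0.2131−0.035)] / (0.083−0.035)
   = 10.55 × 1.9255 / 0.048 = 423.2089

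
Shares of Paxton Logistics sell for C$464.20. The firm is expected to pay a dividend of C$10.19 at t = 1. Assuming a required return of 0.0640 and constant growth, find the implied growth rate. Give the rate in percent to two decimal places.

From P₀ = D₁/(r − g), the implied growth is g = r − D₁/P₀.
g = 0.064 − 10.19/464.20 = 0.064 − 0.02195 = 0.04205

4.20%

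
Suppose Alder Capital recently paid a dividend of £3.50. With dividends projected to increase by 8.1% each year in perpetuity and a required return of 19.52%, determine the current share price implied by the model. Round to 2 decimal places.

£33.13

Gordon growth model: P₀ = D₁/(r − g). D₁ = 3.50 × (1 + 0.081) = 3.7835.
P₀ = 3.7835 / (0.1952 − 0.081) = 3.7835 / 0.1142 = 33.1305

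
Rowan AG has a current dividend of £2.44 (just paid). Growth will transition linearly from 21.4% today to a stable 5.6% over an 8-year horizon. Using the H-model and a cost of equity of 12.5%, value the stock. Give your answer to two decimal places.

H-model: P₀ = D₀[(1+g_L) + H(g_S−g_L)]/(r−g_L), with H = 8/2 = 4.
P₀ = 2.44 × [(1+0.056) + 4×(0.214−0.056)] / (0.125−0.056)
   = 2.44 × 1.6880 / 0.069 = 59.6916

£59.69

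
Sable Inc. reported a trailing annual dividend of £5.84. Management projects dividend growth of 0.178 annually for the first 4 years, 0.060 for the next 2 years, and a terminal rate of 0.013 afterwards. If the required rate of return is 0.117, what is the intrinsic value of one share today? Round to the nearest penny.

Three-stage DDM. Project D₁…D_6; terminal Gordon value at t=6 with g = 0.013; discount at r = 0.117.
D_1 = 6.8795
D_2 = 8.1041
D_3 = 9.5466
D_4 = 11.2459
D_5 = 11.9206
D_6 = 12.6359
TV_6 = 12.8002/(0.117−0.013) = 123.0784
P₀ = Σ Dₜ/(1+r)ᵗ + TV_6/(1+r)^6 = 103.4562

£103.46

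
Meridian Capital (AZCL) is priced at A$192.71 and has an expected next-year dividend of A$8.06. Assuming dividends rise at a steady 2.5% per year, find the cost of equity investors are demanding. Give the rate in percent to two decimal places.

Rearranging the constant-growth DDM: r = D₁/P₀ + g.
r = 8.0600 / 192.71 + 0.025 = 0.04182 + 0.025 = 0.06682

6.68%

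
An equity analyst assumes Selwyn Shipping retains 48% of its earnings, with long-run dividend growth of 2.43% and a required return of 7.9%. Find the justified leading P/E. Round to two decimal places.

9.51

Payout ratio b = 1 − 0.48 = 0.52.
Justified leading P/E = b/(r−g) = 0.52/(0.079−0.0243) = 9.5064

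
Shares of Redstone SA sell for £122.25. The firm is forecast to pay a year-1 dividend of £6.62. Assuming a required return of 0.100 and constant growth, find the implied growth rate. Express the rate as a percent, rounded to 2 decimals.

From P₀ = D₁/(r − g), the implied growth is g = r − D₁/P₀.
g = 0.1 − 6.62/122.25 = 0.1 − 0.05415 = 0.04585

4.58%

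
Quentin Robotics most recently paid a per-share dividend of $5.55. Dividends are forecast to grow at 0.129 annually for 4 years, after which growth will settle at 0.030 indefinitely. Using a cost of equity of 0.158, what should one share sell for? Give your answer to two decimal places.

$61.20

Two-stage DDM. Project D₁…D_4 at 0.129, terminal growth 0.03, discount at r = 0.158.
D_1 = 6.2660
D_2 = 7.0743
D_3 = 7.9868
D_4 = 9.0171
Terminal value at t=4: TV = D_5/(r−g) = 9.2877/(0.158−0.03) = 72.5598
P₀ = 6.2660/(1+0.158)^1 + 7.0743/(1+0.158)^2 + 7.9868/(1+0.158)^3 + 9.0171/(1+0.158)^4 + 72.5598/(1+0.158)^4 = 61.1962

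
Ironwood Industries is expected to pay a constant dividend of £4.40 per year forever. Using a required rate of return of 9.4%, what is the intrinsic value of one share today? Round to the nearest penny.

Zero-growth DDM (perpetuity): P₀ = D/r = 4.40 / 0.094 = 46.8085

£46.81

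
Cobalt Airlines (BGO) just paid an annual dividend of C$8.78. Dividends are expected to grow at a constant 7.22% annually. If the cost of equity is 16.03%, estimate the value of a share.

C$106.85

Gordon growth model: P₀ = D₁/(r − g). D₁ = 8.78 × (1 + 0.0722) = 9.4139.
P₀ = 9.4139 / (0.1603 − 0.0722) = 9.4139 / 0.0881 = 106.8549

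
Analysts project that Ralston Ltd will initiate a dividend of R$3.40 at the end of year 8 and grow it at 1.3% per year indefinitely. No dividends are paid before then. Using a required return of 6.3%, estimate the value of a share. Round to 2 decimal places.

R$44.34

Deferred-dividend DDM. At t=7 the remaining stream is a growing perpetuity with first payment D_8 = 3.40.
V_7 = D_8/(r−g) = 3.40/(0.063−0.013) = 68.0000
P₀ = V_7/(1+r)^7 = 68.0000/(1+0.063)^7 = 44.3380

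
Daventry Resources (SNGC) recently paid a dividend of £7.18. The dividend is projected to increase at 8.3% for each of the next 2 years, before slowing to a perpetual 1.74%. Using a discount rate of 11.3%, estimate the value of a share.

£86.13

Two-stage DDM. Project D₁…D_2 at 0.083, terminal growth 0.0174, discount at r = 0.113.
D_1 = 7.7759
D_2 = 8.4213
Terminal value at t=2: TV = D_3/(r−g) = 8.5679/(0.113−0.0174) = 89.6221
P₀ = 7.7759/(1+0.113)^1 + 8.4213/(1+0.113)^2 + 89.6221/(1+0.113)^2 = 86.1323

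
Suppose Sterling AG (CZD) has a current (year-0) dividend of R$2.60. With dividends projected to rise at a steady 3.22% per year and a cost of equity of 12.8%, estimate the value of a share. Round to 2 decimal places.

R$28.01

Gordon growth model: P₀ = D₁/(r − g). D₁ = 2.60 × (1 + 0.0322) = 2.6837.
P₀ = 2.6837 / (0.128 − 0.0322) = 2.6837 / 0.0958 = 28.0138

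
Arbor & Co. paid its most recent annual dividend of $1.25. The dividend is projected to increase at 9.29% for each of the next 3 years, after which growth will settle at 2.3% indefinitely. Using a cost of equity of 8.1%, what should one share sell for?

Two-stage DDM. Project D₁…D_3 at 0.0929, terminal growth 0.023, discount at r = 0.081.
D_1 = 1.3661
D_2 = 1.4930
D_3 = 1.6317
Terminal value at t=3: TV = D_4/(r−g) = 1.6693/(0.081−0.023) = 28.7805
P₀ = 1.3661/(1+0.081)^1 + 1.4930/(1+0.081)^2 + 1.6317/(1+0.081)^3 + 28.7805/(1+0.081)^3 = 26.6167

$26.62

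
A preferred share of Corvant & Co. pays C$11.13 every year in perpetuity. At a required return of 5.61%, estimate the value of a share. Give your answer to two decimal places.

Zero-growth DDM (perpetuity): P₀ = D/r = 11.13 / 0.0561 = 198.3957

C$198.40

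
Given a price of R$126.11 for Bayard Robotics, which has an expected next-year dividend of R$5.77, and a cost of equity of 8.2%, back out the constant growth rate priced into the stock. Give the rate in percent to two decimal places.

From P₀ = D₁/(r − g), the implied growth is g = r − D₁/P₀.
g = 0.082 − 5.77/126.11 = 0.082 − 0.04575 = 0.03625

3.62%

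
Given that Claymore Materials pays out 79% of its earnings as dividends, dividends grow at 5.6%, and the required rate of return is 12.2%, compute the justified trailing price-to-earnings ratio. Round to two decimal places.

12.64

Justified trailing P/E = b(1+g)/(r−g) = 0.79×(1+0.056)/(0.122−0.056) = 12.6400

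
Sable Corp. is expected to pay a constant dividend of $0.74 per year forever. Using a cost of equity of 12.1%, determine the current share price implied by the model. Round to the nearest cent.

$6.12

Zero-growth DDM (perpetuity): P₀ = D/r = 0.74 / 0.121 = 6.1157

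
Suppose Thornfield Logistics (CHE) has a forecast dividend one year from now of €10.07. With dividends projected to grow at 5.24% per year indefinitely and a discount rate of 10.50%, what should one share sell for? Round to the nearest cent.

Gordon growth model: P₀ = D₁/(r − g), with D₁ = 10.07 given directly.
P₀ = 10.0700 / (0.105 − 0.0524) = 10.0700 / 0.0526 = 191.4449

€191.44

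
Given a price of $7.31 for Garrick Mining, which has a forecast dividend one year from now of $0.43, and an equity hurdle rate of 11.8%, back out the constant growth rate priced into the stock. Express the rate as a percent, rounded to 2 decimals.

From P₀ = D₁/(r − g), the implied growth is g = r − D₁/P₀.
g = 0.118 − 0.43/7.31 = 0.118 − 0.05882 = 0.05918

5.92%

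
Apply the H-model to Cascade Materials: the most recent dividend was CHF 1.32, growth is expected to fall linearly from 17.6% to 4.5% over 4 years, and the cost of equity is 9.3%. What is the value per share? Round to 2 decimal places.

CHF 35.94

H-model: P₀ = D₀[(1+g_L) + H(g_S−g_L)]/(r−g_L), with H = 4/2 = 2.
P₀ = 1.32 × [(1+0.045) + 2×(0.176−0.045)] / (0.093−0.045)
   = 1.32 × 1.3070 / 0.048 = 35.9425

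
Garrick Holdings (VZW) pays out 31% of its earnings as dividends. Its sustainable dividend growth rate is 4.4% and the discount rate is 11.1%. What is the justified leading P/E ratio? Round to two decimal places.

4.63

Justified leading P/E = b/(r−g) = 0.31/(0.111−0.044) = 4.6269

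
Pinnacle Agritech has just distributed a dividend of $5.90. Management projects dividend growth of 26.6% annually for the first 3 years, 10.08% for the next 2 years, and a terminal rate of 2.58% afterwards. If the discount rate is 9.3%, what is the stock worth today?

$184.41

Three-stage DDM. Project D₁…D_5; terminal Gordon value at t=5 with g = 0.0258; discount at r = 0.093.
D_1 = 7.4694
D_2 = 9.4563
D_3 = 11.9716
D_4 = 13.1784
D_5 = 14.5067
TV_5 = 14.8810/(0.093−0.0258) = 221.4437
P₀ = Σ Dₜ/(1+r)ᵗ + TV_5/(1+r)^5 = 184.4101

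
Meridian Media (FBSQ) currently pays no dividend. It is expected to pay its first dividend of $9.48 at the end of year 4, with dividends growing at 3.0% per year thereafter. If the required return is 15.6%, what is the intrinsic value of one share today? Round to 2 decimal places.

$48.70

Deferred-dividend DDM. At t=3 the remaining stream is a growing perpetuity with first payment D_4 = 9.48.
V_3 = D_4/(r−g) = 9.48/(0.156−0.03) = 75.2381
P₀ = V_3/(1+r)^3 = 75.2381/(1+0.156)^3 = 48.7040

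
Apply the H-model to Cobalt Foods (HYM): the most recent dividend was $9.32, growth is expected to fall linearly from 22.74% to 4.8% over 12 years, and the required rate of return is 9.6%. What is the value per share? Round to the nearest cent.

$412.49

H-model: P₀ = D₀[(1+g_L) + H(g_S−g_L)]/(r−g_L), with H = 12/2 = 6.
P₀ = 9.32 × [(1+0.048) + 6×(0.2274−0.048)] / (0.096−0.048)
   = 9.32 × 2.1244 / 0.048 = 412.4877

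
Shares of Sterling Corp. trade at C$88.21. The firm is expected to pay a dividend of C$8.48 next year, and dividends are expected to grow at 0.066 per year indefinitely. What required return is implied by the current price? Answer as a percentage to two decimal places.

Rearranging the constant-growth DDM: r = D₁/P₀ + g.
r = 8.4800 / 88.21 + 0.066 = 0.09613 + 0.066 = 0.16213

16.21%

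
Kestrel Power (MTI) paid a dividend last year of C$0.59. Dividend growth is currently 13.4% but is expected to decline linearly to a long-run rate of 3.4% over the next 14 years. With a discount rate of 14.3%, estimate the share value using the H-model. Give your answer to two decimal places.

C$9.39

H-model: P₀ = D₀[(1+g_L) + H(g_S−g_L)]/(r−g_L), with H = 14/2 = 7.
P₀ = 0.59 × [(1+0.034) + 7×(0.134−0.034)] / (0.143−0.034)
   = 0.59 × 1.7340 / 0.109 = 9.3859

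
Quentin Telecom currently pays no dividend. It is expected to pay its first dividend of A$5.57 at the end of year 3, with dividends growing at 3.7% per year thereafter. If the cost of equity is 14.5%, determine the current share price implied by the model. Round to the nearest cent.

A$39.34

Deferred-dividend DDM. At t=2 the remaining stream is a growing perpetuity with first payment D_3 = 5.57.
V_2 = D_3/(r−g) = 5.57/(0.145−0.037) = 51.5741
P₀ = V_2/(1+r)^2 = 51.5741/(1+0.145)^2 = 39.3387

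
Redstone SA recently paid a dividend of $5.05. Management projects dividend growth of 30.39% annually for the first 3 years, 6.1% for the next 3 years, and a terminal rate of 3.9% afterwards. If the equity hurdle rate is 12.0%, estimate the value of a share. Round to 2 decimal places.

Three-stage DDM. Project D₁…D_6; terminal Gordon value at t=6 with g = 0.039; discount at r = 0.12.
D_1 = 6.5847
D_2 = 8.5858
D_3 = 11.1950
D_4 = 11.8779
D_5 = 12.6025
D_6 = 13.3712
TV_6 = 13.8927/(0.12−0.039) = 171.5145
P₀ = Σ Dₜ/(1+r)ᵗ + TV_6/(1+r)^6 = 129.0606

$129.06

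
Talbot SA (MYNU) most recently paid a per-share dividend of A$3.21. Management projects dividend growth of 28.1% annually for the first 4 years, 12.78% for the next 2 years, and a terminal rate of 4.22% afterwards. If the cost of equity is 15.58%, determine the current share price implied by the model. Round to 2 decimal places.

Three-stage DDM. Project D₁…D_6; terminal Gordon value at t=6 with g = 0.0422; discount at r = 0.1558.
D_1 = 4.1120
D_2 = 5.2675
D_3 = 6.7476
D_4 = 8.6437
D_5 = 9.7484
D_6 = 10.9943
TV_6 = 11.4582/(0.1558−0.0422) = 100.8645
P₀ = Σ Dₜ/(1+r)ᵗ + TV_6/(1+r)^6 = 68.3627

A$68.36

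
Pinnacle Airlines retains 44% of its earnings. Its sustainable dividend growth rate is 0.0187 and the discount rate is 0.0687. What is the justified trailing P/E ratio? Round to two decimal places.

Payout ratio b = 1 − 0.44 = 0.56.
Justified trailing P/E = b(1+g)/(r−g) = 0.56×(1+0.0187)/(0.0687−0.0187) = 11.4094

11.41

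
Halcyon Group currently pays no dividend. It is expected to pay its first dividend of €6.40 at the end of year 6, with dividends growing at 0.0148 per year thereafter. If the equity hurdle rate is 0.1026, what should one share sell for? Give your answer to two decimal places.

Deferred-dividend DDM. At t=5 the remaining stream is a growing perpetuity with first payment D_6 = 6.40.
V_5 = D_6/(r−g) = 6.40/(0.1026−0.0148) = 72.8929
P₀ = V_5/(1+r)^5 = 72.8929/(1+0.1026)^5 = 44.7297

€44.73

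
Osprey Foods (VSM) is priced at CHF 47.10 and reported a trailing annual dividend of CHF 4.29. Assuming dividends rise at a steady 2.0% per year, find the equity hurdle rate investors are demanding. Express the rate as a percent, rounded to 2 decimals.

Rearranging the constant-growth DDM: r = D₁/P₀ + g.
D₁ = 4.29 × (1 + 0.02) = 4.3758.
r = 4.3758 / 47.10 + 0.02 = 0.09290 + 0.02 = 0.11290

11.29%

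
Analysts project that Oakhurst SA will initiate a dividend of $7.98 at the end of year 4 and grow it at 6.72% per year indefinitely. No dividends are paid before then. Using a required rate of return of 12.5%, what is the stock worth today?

$96.97

Deferred-dividend DDM. At t=3 the remaining stream is a growing perpetuity with first payment D_4 = 7.98.
V_3 = D_4/(r−g) = 7.98/(0.125−0.0672) = 138.0623
P₀ = V_3/(1+r)^3 = 138.0623/(1+0.125)^3 = 96.9656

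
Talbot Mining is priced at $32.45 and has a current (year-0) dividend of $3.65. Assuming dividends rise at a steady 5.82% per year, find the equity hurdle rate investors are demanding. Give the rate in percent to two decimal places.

Rearranging the constant-growth DDM: r = D₁/P₀ + g.
D₁ = 3.65 × (1 + 0.0582) = 3.8624.
r = 3.8624 / 32.45 + 0.0582 = 0.11903 + 0.0582 = 0.17723

17.72%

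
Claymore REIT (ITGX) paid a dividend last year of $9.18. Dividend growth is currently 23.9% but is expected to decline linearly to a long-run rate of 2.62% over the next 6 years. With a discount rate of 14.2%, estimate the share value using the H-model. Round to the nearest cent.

$131.96

H-model: P₀ = D₀[(1+g_L) + H(g_S−g_L)]/(r−g_L), with H = 6/2 = 3.
P₀ = 9.18 × [(1+0.0262) + 3×(0.239−0.0262)] / (0.142−0.0262)
   = 9.18 × 1.6646 / 0.1158 = 131.9605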